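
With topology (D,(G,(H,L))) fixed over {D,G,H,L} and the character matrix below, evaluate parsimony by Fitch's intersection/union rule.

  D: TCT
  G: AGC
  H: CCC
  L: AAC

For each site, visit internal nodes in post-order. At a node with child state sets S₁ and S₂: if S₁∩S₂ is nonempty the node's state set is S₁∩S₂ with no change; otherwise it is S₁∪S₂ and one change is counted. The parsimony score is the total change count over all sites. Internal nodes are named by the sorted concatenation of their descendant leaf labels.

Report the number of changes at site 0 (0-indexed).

[col 0] HL: children H:{C}, L:{A} ∪→ {A,C}; cost 1
[col 0] GHL: children G:{A}, HL:{A,C} ∩→ {A}; cost 0
[col 0] DGHL: children D:{T}, GHL:{A} ∪→ {A,T}; cost 1
[col 1] HL: children H:{C}, L:{A} ∪→ {A,C}; cost 1
[col 1] GHL: children G:{G}, HL:{A,C} ∪→ {A,C,G}; cost 1
[col 1] DGHL: children D:{C}, GHL:{A,C,G} ∩→ {C}; cost 0
[col 2] HL: children H:{C}, L:{C} ∩→ {C}; cost 0
[col 2] GHL: children G:{C}, HL:{C} ∩→ {C}; cost 0
[col 2] DGHL: children D:{T}, GHL:{C} ∪→ {C,T}; cost 1
per-site changes: [2, 2, 1]; total = 5

2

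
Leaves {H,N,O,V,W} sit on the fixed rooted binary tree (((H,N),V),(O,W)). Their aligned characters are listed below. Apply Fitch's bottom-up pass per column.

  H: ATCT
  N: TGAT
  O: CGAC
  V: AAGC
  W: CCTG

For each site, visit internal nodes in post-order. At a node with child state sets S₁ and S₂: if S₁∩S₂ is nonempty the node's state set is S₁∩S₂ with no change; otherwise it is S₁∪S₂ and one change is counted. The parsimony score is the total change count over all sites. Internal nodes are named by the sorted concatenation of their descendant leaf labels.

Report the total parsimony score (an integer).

HN@0: {A} ∪ {T} = {A,T} (union, +1)
HNV@0: {A,T} ∩ {A} = {A} (intersection, +0)
OW@0: {C} ∩ {C} = {C} (intersection, +0)
HNOVW@0: {A} ∪ {C} = {A,C} (union, +1)
HN@1: {T} ∪ {G} = {G,T} (union, +1)
HNV@1: {G,T} ∪ {A} = {A,G,T} (union, +1)
OW@1: {G} ∪ {C} = {C,G} (union, +1)
HNOVW@1: {A,G,T} ∩ {C,G} = {G} (intersection, +0)
HN@2: {C} ∪ {A} = {A,C} (union, +1)
HNV@2: {A,C} ∪ {G} = {A,C,G} (union, +1)
OW@2: {A} ∪ {T} = {A,T} (union, +1)
HNOVW@2: {A,C,G} ∩ {A,T} = {A} (intersection, +0)
HN@3: {T} ∩ {T} = {T} (intersection, +0)
HNV@3: {T} ∪ {C} = {C,T} (union, +1)
OW@3: {C} ∪ {G} = {C,G} (union, +1)
HNOVW@3: {C,T} ∩ {C,G} = {C} (intersection, +0)
per-site changes: [2, 3, 3, 2]; total = 10

10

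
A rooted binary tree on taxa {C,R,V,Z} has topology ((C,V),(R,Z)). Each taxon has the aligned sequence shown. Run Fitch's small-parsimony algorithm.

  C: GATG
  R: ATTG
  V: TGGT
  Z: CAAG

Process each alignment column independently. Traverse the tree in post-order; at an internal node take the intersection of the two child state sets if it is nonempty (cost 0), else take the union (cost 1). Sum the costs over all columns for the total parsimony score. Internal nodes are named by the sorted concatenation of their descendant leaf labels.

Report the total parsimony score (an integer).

8

site 0, node CV: C={G} ∪ V={T} → {G,T} (+1)
site 0, node RZ: R={A} ∪ Z={C} → {A,C} (+1)
site 0, node CRVZ: CV={G,T} ∪ RZ={A,C} → {A,C,G,T} (+1)
site 1, node CV: C={A} ∪ V={G} → {A,G} (+1)
site 1, node RZ: R={T} ∪ Z={A} → {A,T} (+1)
site 1, node CRVZ: CV={A,G} ∩ RZ={A,T} → {A} (+0)
site 2, node CV: C={T} ∪ V={G} → {G,T} (+1)
site 2, node RZ: R={T} ∪ Z={A} → {A,T} (+1)
site 2, node CRVZ: CV={G,T} ∩ RZ={A,T} → {T} (+0)
site 3, node CV: C={G} ∪ V={T} → {G,T} (+1)
site 3, node RZ: R={G} ∩ Z={G} → {G} (+0)
site 3, node CRVZ: CV={G,T} ∩ RZ={G} → {G} (+0)
per-site changes: [3, 2, 2, 1]; total = 8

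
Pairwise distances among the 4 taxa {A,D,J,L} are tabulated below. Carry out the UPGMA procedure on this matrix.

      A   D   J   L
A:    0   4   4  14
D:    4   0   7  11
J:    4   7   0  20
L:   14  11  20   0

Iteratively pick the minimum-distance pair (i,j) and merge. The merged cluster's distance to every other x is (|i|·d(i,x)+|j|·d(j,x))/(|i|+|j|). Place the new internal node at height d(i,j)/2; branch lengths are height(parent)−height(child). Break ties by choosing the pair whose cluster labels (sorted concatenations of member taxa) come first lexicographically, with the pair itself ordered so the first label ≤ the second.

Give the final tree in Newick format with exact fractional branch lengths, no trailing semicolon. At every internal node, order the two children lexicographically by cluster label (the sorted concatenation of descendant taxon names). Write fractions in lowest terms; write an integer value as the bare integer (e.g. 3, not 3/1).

(((A:2,D:2):3/4,J:11/4):19/4,L:15/2)

iteration 1: select A,D (d=4); attach at lengths (2, 2); label the merged cluster AD
  updated: d(AD,J)=11/2, d(AD,L)=25/2
iteration 2: select AD,J (d=11/2); attach at lengths (3/4, 11/4); label the merged cluster ADJ
  updated: d(ADJ,L)=15
iteration 3: select ADJ,L (d=15); attach at lengths (19/4, 15/2); label the merged cluster ADJL
final tree: (((A:2,D:2):3/4,J:11/4):19/4,L:15/2)
total length: 79/4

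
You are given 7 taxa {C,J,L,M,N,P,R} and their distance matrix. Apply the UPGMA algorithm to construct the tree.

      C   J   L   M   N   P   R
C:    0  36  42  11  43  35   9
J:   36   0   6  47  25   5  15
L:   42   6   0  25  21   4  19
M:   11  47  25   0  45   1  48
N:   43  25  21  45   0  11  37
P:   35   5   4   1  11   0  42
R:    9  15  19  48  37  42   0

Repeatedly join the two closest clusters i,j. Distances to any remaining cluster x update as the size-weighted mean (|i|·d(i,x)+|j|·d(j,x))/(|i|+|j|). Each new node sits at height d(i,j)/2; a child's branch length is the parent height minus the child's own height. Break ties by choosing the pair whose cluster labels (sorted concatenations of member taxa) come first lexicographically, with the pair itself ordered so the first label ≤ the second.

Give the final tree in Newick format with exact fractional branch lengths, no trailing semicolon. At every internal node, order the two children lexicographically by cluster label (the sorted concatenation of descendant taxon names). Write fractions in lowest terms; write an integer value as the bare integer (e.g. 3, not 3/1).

iteration 1: select M,P (d=1); attach at lengths (1/2, 1/2); label the merged cluster MP
  updated: d(C,MP)=23, d(J,MP)=26, d(L,MP)=29/2, d(MP,N)=28, d(MP,R)=45
iteration 2: select J,L (d=6); attach at lengths (3, 3); label the merged cluster JL
  updated: d(C,JL)=39, d(JL,MP)=81/4, d(JL,N)=23, d(JL,R)=17
iteration 3: select C,R (d=9); attach at lengths (9/2, 9/2); label the merged cluster CR
  updated: d(CR,JL)=28, d(CR,MP)=34, d(CR,N)=40
iteration 4: select JL,MP (d=81/4); attach at lengths (57/8, 77/8); label the merged cluster JLMP
  updated: d(CR,JLMP)=31, d(JLMP,N)=51/2
iteration 5: select JLMP,N (d=51/2); attach at lengths (21/8, 51/4); label the merged cluster JLMNP
  updated: d(CR,JLMNP)=164/5
iteration 6: select CR,JLMNP (d=164/5); attach at lengths (119/10, 73/20); label the merged cluster CJLMNPR
final tree: ((C:9/2,R:9/2):119/10,(((J:3,L:3):57/8,(M:1/2,P:1/2):77/8):21/8,N:51/4):73/20)
total length: 2547/40

((C:9/2,R:9/2):119/10,(((J:3,L:3):57/8,(M:1/2,P:1/2):77/8):21/8,N:51/4):73/20)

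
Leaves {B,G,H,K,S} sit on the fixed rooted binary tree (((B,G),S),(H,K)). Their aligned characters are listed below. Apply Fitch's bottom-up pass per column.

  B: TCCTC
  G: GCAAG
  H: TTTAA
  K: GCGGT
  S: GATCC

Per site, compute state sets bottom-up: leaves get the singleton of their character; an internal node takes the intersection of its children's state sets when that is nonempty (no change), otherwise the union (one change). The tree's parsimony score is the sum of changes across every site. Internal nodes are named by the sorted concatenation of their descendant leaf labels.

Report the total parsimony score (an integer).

13

BG@0: {T} ∪ {G} = {G,T} (union, +1)
BGS@0: {G,T} ∩ {G} = {G} (intersection, +0)
HK@0: {T} ∪ {G} = {G,T} (union, +1)
BGHKS@0: {G} ∩ {G,T} = {G} (intersection, +0)
BG@1: {C} ∩ {C} = {C} (intersection, +0)
BGS@1: {C} ∪ {A} = {A,C} (union, +1)
HK@1: {T} ∪ {C} = {C,T} (union, +1)
BGHKS@1: {A,C} ∩ {C,T} = {C} (intersection, +0)
BG@2: {C} ∪ {A} = {A,C} (union, +1)
BGS@2: {A,C} ∪ {T} = {A,C,T} (union, +1)
HK@2: {T} ∪ {G} = {G,T} (union, +1)
BGHKS@2: {A,C,T} ∩ {G,T} = {T} (intersection, +0)
BG@3: {T} ∪ {A} = {A,T} (union, +1)
BGS@3: {A,T} ∪ {C} = {A,C,T} (union, +1)
HK@3: {A} ∪ {G} = {A,G} (union, +1)
BGHKS@3: {A,C,T} ∩ {A,G} = {A} (intersection, +0)
BG@4: {C} ∪ {G} = {C,G} (union, +1)
BGS@4: {C,G} ∩ {C} = {C} (intersection, +0)
HK@4: {A} ∪ {T} = {A,T} (union, +1)
BGHKS@4: {C} ∪ {A,T} = {A,C,T} (union, +1)
per-site changes: [2, 2, 3, 3, 3]; total = 13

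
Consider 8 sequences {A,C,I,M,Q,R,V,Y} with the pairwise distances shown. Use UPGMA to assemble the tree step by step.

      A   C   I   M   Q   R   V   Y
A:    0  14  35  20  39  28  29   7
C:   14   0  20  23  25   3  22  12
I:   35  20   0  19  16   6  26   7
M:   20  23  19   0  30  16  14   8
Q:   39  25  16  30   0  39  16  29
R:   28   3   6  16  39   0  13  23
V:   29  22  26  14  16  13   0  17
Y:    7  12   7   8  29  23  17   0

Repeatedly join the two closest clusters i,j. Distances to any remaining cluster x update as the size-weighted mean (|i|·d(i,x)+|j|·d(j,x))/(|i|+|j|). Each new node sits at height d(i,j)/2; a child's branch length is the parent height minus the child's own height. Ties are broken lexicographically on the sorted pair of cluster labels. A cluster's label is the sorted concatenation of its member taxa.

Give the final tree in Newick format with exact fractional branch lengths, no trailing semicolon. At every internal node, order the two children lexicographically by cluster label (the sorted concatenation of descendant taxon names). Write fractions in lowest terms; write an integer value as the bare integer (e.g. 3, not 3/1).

((((A:7/2,Y:7/2):7/2,M:7):17/6,((C:3/2,R:3/2):5,I:13/2):10/3):21/8,(Q:8,V:8):107/24)

1. join C+R (d=3) ⇒ CR; edges |C|=3/2, |R|=3/2
  updated: d(A,CR)=21, d(CR,I)=13, d(CR,M)=39/2, d(CR,Q)=32, d(CR,V)=35/2, d(CR,Y)=35/2
2. join A+Y (d=7) ⇒ AY; edges |A|=7/2, |Y|=7/2
  updated: d(AY,CR)=77/4, d(AY,I)=21, d(AY,M)=14, d(AY,Q)=34, d(AY,V)=23
3. join CR+I (d=13) ⇒ CIR; edges |CR|=5, |I|=13/2
  updated: d(AY,CIR)=119/6, d(CIR,M)=58/3, d(CIR,Q)=80/3, d(CIR,V)=61/3
4. join AY+M (d=14) ⇒ AMY; edges |AY|=7/2, |M|=7
  updated: d(AMY,CIR)=59/3, d(AMY,Q)=98/3, d(AMY,V)=20
5. join Q+V (d=16) ⇒ QV; edges |Q|=8, |V|=8
  updated: d(AMY,QV)=79/3, d(CIR,QV)=47/2
6. join AMY+CIR (d=59/3) ⇒ ACIMRY; edges |AMY|=17/6, |CIR|=10/3
  updated: d(ACIMRY,QV)=299/12
7. join ACIMRY+QV (d=299/12) ⇒ ACIMQRVY; edges |ACIMRY|=21/8, |QV|=107/24
final tree: ((((A:7/2,Y:7/2):7/2,M:7):17/6,((C:3/2,R:3/2):5,I:13/2):10/3):21/8,(Q:8,V:8):107/24)
total length: 245/4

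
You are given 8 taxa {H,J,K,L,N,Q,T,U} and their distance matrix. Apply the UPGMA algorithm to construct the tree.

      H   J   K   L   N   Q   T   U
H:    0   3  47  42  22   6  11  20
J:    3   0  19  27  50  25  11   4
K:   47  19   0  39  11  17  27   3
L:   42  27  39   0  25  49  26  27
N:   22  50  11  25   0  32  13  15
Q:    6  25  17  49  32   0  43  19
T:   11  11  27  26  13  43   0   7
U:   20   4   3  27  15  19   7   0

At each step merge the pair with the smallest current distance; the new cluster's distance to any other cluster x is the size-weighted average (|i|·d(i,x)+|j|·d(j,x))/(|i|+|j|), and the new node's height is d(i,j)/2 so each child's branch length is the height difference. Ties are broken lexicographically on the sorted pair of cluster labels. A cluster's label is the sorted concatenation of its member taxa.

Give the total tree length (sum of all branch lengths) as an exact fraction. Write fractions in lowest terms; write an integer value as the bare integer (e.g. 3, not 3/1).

step 1: merge (H,J) at d=3; branch lengths H→3/2, J→3/2; new cluster HJ
  updated: d(HJ,K)=33, d(HJ,L)=69/2, d(HJ,N)=36, d(HJ,Q)=31/2, d(HJ,T)=11, d(HJ,U)=12
step 2: merge (K,U) at d=3; branch lengths K→3/2, U→3/2; new cluster KU
  updated: d(HJ,KU)=45/2, d(KU,L)=33, d(KU,N)=13, d(KU,Q)=18, d(KU,T)=17
step 3: merge (HJ,T) at d=11; branch lengths HJ→4, T→11/2; new cluster HJT
  updated: d(HJT,KU)=62/3, d(HJT,L)=95/3, d(HJT,N)=85/3, d(HJT,Q)=74/3
step 4: merge (KU,N) at d=13; branch lengths KU→5, N→13/2; new cluster KNU
  updated: d(HJT,KNU)=209/9, d(KNU,L)=91/3, d(KNU,Q)=68/3
step 5: merge (KNU,Q) at d=68/3; branch lengths KNU→29/6, Q→34/3; new cluster KNQU
  updated: d(HJT,KNQU)=283/12, d(KNQU,L)=35
step 6: merge (HJT,KNQU) at d=283/12; branch lengths HJT→151/24, KNQU→11/24; new cluster HJKNQTU
  updated: d(HJKNQTU,L)=235/7
step 7: merge (HJKNQTU,L) at d=235/7; branch lengths HJKNQTU→839/168, L→235/14; new cluster HJKLNQTU
final tree: ((((H:3/2,J:3/2):4,T:11/2):151/24,(((K:3/2,U:3/2):5,N:13/2):29/6,Q:34/3):11/24):839/168,L:235/14)
total length: 4015/56

4015/56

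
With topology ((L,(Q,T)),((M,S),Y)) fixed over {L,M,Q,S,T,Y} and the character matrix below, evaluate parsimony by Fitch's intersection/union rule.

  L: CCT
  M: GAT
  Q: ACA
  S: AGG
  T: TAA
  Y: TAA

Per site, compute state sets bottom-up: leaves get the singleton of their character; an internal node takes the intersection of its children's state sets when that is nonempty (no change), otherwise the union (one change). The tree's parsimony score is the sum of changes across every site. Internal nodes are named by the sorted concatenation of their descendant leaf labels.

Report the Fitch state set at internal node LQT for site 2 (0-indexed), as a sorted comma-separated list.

A,T

[col 0] QT: children Q:{A}, T:{T} ∪→ {A,T}; cost 1
[col 0] LQT: children L:{C}, QT:{A,T} ∪→ {A,C,T}; cost 1
[col 0] MS: children M:{G}, S:{A} ∪→ {A,G}; cost 1
[col 0] MSY: children MS:{A,G}, Y:{T} ∪→ {A,G,T}; cost 1
[col 0] LMQSTY: children LQT:{A,C,T}, MSY:{A,G,T} ∩→ {A,T}; cost 0
[col 1] QT: children Q:{C}, T:{A} ∪→ {A,C}; cost 1
[col 1] LQT: children L:{C}, QT:{A,C} ∩→ {C}; cost 0
[col 1] MS: children M:{A}, S:{G} ∪→ {A,G}; cost 1
[col 1] MSY: children MS:{A,G}, Y:{A} ∩→ {A}; cost 0
[col 1] LMQSTY: children LQT:{C}, MSY:{A} ∪→ {A,C}; cost 1
[col 2] QT: children Q:{A}, T:{A} ∩→ {A}; cost 0
[col 2] LQT: children L:{T}, QT:{A} ∪→ {A,T}; cost 1
[col 2] MS: children M:{T}, S:{G} ∪→ {G,T}; cost 1
[col 2] MSY: children MS:{G,T}, Y:{A} ∪→ {A,G,T}; cost 1
[col 2] LMQSTY: children LQT:{A,T}, MSY:{A,G,T} ∩→ {A,T}; cost 0
per-site changes: [4, 3, 3]; total = 10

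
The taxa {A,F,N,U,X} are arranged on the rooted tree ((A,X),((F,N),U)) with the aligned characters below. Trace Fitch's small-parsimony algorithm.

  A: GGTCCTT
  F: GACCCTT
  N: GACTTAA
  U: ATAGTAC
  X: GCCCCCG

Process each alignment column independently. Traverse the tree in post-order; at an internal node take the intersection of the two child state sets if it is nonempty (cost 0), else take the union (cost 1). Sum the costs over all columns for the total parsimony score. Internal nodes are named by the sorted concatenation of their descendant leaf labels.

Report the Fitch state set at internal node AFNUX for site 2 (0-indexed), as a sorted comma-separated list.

AX@0: {G} ∩ {G} = {G} (intersection, +0)
FN@0: {G} ∩ {G} = {G} (intersection, +0)
FNU@0: {G} ∪ {A} = {A,G} (union, +1)
AFNUX@0: {G} ∩ {A,G} = {G} (intersection, +0)
AX@1: {G} ∪ {C} = {C,G} (union, +1)
FN@1: {A} ∩ {A} = {A} (intersection, +0)
FNU@1: {A} ∪ {T} = {A,T} (union, +1)
AFNUX@1: {C,G} ∪ {A,T} = {A,C,G,T} (union, +1)
AX@2: {T} ∪ {C} = {C,T} (union, +1)
FN@2: {C} ∩ {C} = {C} (intersection, +0)
FNU@2: {C} ∪ {A} = {A,C} (union, +1)
AFNUX@2: {C,T} ∩ {A,C} = {C} (intersection, +0)
AX@3: {C} ∩ {C} = {C} (intersection, +0)
FN@3: {C} ∪ {T} = {C,T} (union, +1)
FNU@3: {C,T} ∪ {G} = {C,G,T} (union, +1)
AFNUX@3: {C} ∩ {C,G,T} = {C} (intersection, +0)
AX@4: {C} ∩ {C} = {C} (intersection, +0)
FN@4: {C} ∪ {T} = {C,T} (union, +1)
FNU@4: {C,T} ∩ {T} = {T} (intersection, +0)
AFNUX@4: {C} ∪ {T} = {C,T} (union, +1)
AX@5: {T} ∪ {C} = {C,T} (union, +1)
FN@5: {T} ∪ {A} = {A,T} (union, +1)
FNU@5: {A,T} ∩ {A} = {A} (intersection, +0)
AFNUX@5: {C,T} ∪ {A} = {A,C,T} (union, +1)
AX@6: {T} ∪ {G} = {G,T} (union, +1)
FN@6: {T} ∪ {A} = {A,T} (union, +1)
FNU@6: {A,T} ∪ {C} = {A,C,T} (union, +1)
AFNUX@6: {G,T} ∩ {A,C,T} = {T} (intersection, +0)
per-site changes: [1, 3, 2, 2, 2, 3, 3]; total = 16

C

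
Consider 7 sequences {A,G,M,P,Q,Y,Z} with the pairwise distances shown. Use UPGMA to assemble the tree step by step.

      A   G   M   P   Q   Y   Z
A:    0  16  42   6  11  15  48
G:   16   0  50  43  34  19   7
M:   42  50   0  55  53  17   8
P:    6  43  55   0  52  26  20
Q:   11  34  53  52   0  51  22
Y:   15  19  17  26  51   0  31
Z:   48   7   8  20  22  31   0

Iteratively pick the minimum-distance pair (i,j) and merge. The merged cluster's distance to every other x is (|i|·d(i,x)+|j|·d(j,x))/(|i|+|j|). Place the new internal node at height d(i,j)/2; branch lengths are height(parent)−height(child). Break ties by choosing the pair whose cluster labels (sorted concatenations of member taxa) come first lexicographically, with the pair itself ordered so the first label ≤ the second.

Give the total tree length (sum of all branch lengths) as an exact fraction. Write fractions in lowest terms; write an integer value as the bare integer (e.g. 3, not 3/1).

239/3

step 1: merge (A,P) at d=6; branch lengths A→3, P→3; new cluster AP
  updated: d(AP,G)=59/2, d(AP,M)=97/2, d(AP,Q)=63/2, d(AP,Y)=41/2, d(AP,Z)=34
step 2: merge (G,Z) at d=7; branch lengths G→7/2, Z→7/2; new cluster GZ
  updated: d(AP,GZ)=127/4, d(GZ,M)=29, d(GZ,Q)=28, d(GZ,Y)=25
step 3: merge (M,Y) at d=17; branch lengths M→17/2, Y→17/2; new cluster MY
  updated: d(AP,MY)=69/2, d(GZ,MY)=27, d(MY,Q)=52
step 4: merge (GZ,MY) at d=27; branch lengths GZ→10, MY→5; new cluster GMYZ
  updated: d(AP,GMYZ)=265/8, d(GMYZ,Q)=40
step 5: merge (AP,Q) at d=63/2; branch lengths AP→51/4, Q→63/4; new cluster APQ
  updated: d(APQ,GMYZ)=425/12
step 6: merge (APQ,GMYZ) at d=425/12; branch lengths APQ→47/24, GMYZ→101/24; new cluster AGMPQYZ
final tree: (((A:3,P:3):51/4,Q:63/4):47/24,((G:7/2,Z:7/2):10,(M:17/2,Y:17/2):5):101/24)
total length: 239/3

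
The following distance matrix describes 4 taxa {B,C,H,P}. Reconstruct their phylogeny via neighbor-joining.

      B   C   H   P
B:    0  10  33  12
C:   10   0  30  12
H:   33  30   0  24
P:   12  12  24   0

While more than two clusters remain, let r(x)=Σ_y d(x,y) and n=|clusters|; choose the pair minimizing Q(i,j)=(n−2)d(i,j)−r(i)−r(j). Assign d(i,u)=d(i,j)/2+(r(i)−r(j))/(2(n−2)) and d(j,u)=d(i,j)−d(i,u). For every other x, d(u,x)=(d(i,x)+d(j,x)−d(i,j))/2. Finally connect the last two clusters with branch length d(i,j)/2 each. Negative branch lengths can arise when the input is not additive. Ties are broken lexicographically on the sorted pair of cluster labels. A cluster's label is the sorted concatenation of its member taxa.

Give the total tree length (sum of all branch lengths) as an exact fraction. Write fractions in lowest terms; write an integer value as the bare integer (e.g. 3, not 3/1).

iteration 1: select B,C (d=10, Q=-87); attach at lengths (23/4, 17/4); label the merged cluster BC
  updated: d(BC,H)=53/2, d(BC,P)=7
iteration 2: select BC,H (d=53/2, Q=-115/2); attach at lengths (19/4, 87/4); label the merged cluster BCH
  updated: d(BCH,P)=9/4
iteration 3: select BCH,P (d=9/4); attach at lengths (9/8, 9/8); label the merged cluster BCHP
final tree: (((B:23/4,C:17/4):19/4,H:87/4):9/8,P:9/8)
total length: 155/4

155/4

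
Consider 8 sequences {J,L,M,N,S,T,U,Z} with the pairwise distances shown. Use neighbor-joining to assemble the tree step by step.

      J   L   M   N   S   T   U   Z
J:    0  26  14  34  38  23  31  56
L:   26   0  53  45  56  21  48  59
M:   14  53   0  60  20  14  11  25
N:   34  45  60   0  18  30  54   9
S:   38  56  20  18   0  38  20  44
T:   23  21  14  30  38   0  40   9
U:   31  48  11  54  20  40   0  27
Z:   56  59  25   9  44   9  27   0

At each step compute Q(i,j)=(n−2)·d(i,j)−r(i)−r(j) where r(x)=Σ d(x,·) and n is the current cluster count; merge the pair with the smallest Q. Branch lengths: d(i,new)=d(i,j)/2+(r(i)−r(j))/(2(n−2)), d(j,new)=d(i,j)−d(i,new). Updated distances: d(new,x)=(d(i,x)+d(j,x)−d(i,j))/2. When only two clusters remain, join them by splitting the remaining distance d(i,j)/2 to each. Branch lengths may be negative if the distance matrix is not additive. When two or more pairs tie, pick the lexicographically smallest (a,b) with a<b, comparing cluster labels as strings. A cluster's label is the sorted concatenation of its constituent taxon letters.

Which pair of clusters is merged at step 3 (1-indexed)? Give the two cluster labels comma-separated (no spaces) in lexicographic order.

iteration 1: select N,Z (d=9, Q=-425); attach at lengths (25/4, 11/4); label the merged cluster NZ
  updated: d(J,NZ)=81/2, d(L,NZ)=95/2, d(M,NZ)=38, d(NZ,S)=53/2, d(NZ,T)=15, d(NZ,U)=36
iteration 2: select L,T (d=21, Q=-595/2); attach at lengths (411/20, 9/20); label the merged cluster LT
  updated: d(J,LT)=14, d(LT,M)=23, d(LT,NZ)=83/4, d(LT,S)=73/2, d(LT,U)=67/2
iteration 3: select J,LT (d=14, Q=-837/4); attach at lengths (263/32, 185/32); label the merged cluster JLT
  updated: d(JLT,M)=23/2, d(JLT,NZ)=189/8, d(JLT,S)=121/4, d(JLT,U)=101/4
iteration 4: select JLT,NZ (d=189/8, Q=-1151/8); attach at lengths (299/48, 835/48); label the merged cluster JLNTZ
  updated: d(JLNTZ,M)=207/16, d(JLNTZ,S)=265/16, d(JLNTZ,U)=301/16
iteration 5: select JLNTZ,S (d=265/16, Q=-287/4); attach at lengths (199/32, 331/32); label the merged cluster JLNSTZ
  updated: d(JLNSTZ,M)=131/16, d(JLNSTZ,U)=89/8
iteration 6: select JLNSTZ,M (d=131/16, Q=-485/16); attach at lengths (133/32, 129/32); label the merged cluster JLMNSTZ
  updated: d(JLMNSTZ,U)=223/32
iteration 7: select JLMNSTZ,U (d=223/32); attach at lengths (223/64, 223/64); label the merged cluster JLMNSTUZ
final tree: (((((J:263/32,(L:411/20,T:9/20):185/32):299/48,(N:25/4,Z:11/4):835/48):199/32,S:331/32):133/32,M:129/32):223/64,U:223/64)
total length: 3179/32

J,LT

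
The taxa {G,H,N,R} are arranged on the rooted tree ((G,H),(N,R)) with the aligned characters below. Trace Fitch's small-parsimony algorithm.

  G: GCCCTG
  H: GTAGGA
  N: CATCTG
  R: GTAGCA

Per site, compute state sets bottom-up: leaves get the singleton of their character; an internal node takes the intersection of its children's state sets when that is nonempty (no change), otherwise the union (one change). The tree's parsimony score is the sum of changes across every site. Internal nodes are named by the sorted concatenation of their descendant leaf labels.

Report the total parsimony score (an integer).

11

[col 0] GH: children G:{G}, H:{G} ∩→ {G}; cost 0
[col 0] NR: children N:{C}, R:{G} ∪→ {C,G}; cost 1
[col 0] GHNR: children GH:{G}, NR:{C,G} ∩→ {G}; cost 0
[col 1] GH: children G:{C}, H:{T} ∪→ {C,T}; cost 1
[col 1] NR: children N:{A}, R:{T} ∪→ {A,T}; cost 1
[col 1] GHNR: children GH:{C,T}, NR:{A,T} ∩→ {T}; cost 0
[col 2] GH: children G:{C}, H:{A} ∪→ {A,C}; cost 1
[col 2] NR: children N:{T}, R:{A} ∪→ {A,T}; cost 1
[col 2] GHNR: children GH:{A,C}, NR:{A,T} ∩→ {A}; cost 0
[col 3] GH: children G:{C}, H:{G} ∪→ {C,G}; cost 1
[col 3] NR: children N:{C}, R:{G} ∪→ {C,G}; cost 1
[col 3] GHNR: children GH:{C,G}, NR:{C,G} ∩→ {C,G}; cost 0
[col 4] GH: children G:{T}, H:{G} ∪→ {G,T}; cost 1
[col 4] NR: children N:{T}, R:{C} ∪→ {C,T}; cost 1
[col 4] GHNR: children GH:{G,T}, NR:{C,T} ∩→ {T}; cost 0
[col 5] GH: children G:{G}, H:{A} ∪→ {A,G}; cost 1
[col 5] NR: children N:{G}, R:{A} ∪→ {A,G}; cost 1
[col 5] GHNR: children GH:{A,G}, NR:{A,G} ∩→ {A,G}; cost 0
per-site changes: [1, 2, 2, 2, 2, 2]; total = 11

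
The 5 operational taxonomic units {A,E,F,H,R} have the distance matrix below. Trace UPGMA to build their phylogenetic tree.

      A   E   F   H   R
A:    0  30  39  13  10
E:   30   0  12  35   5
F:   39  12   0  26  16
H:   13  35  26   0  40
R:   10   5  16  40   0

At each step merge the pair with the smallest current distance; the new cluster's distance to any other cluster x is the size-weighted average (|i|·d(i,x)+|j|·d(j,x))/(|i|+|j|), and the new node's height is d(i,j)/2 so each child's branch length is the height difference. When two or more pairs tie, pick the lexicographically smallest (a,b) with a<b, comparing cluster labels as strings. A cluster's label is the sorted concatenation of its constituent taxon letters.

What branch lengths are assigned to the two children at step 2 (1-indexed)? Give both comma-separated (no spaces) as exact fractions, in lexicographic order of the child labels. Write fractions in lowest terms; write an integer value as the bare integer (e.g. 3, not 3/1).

13/2,13/2

step 1: merge (E,R) at d=5; branch lengths E→5/2, R→5/2; new cluster ER
  updated: d(A,ER)=20, d(ER,F)=14, d(ER,H)=75/2
step 2: merge (A,H) at d=13; branch lengths A→13/2, H→13/2; new cluster AH
  updated: d(AH,ER)=115/4, d(AH,F)=65/2
step 3: merge (ER,F) at d=14; branch lengths ER→9/2, F→7; new cluster EFR
  updated: d(AH,EFR)=30
step 4: merge (AH,EFR) at d=30; branch lengths AH→17/2, EFR→8; new cluster AEFHR
final tree: ((A:13/2,H:13/2):17/2,((E:5/2,R:5/2):9/2,F:7):8)
total length: 46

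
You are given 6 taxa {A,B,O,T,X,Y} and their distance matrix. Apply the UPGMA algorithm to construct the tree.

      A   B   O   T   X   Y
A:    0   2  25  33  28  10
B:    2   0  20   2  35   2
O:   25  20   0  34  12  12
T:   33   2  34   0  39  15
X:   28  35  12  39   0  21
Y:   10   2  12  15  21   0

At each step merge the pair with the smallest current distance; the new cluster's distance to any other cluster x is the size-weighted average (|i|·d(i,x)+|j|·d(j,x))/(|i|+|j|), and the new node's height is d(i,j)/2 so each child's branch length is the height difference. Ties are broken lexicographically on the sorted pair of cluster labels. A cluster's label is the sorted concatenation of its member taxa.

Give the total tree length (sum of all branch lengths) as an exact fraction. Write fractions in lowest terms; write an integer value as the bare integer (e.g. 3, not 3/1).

541/12

iteration 1: select A,B (d=2); attach at lengths (1, 1); label the merged cluster AB
  updated: d(AB,O)=45/2, d(AB,T)=35/2, d(AB,X)=63/2, d(AB,Y)=6
iteration 2: select AB,Y (d=6); attach at lengths (2, 3); label the merged cluster ABY
  updated: d(ABY,O)=19, d(ABY,T)=50/3, d(ABY,X)=28
iteration 3: select O,X (d=12); attach at lengths (6, 6); label the merged cluster OX
  updated: d(ABY,OX)=47/2, d(OX,T)=73/2
iteration 4: select ABY,T (d=50/3); attach at lengths (16/3, 25/3); label the merged cluster ABTY
  updated: d(ABTY,OX)=107/4
iteration 5: select ABTY,OX (d=107/4); attach at lengths (121/24, 59/8); label the merged cluster ABOTXY
final tree: ((((A:1,B:1):2,Y:3):16/3,T:25/3):121/24,(O:6,X:6):59/8)
total length: 541/12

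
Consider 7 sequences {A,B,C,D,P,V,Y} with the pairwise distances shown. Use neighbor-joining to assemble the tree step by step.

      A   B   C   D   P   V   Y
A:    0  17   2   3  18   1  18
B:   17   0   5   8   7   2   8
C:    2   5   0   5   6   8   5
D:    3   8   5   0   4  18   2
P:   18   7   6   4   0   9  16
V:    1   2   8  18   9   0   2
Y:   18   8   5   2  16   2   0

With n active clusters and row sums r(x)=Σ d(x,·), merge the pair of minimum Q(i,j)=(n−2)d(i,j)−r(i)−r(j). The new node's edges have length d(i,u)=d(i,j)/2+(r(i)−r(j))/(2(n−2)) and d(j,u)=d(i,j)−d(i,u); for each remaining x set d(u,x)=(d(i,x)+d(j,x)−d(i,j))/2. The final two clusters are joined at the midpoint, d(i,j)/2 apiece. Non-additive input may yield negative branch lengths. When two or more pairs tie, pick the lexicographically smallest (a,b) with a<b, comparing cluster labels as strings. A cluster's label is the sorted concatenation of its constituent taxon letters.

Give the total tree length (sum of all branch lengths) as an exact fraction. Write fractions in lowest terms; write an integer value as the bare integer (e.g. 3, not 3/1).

1. join A+V (d=1, Q=-94) ⇒ AV; edges |A|=12/5, |V|=-7/5
  updated: d(AV,B)=9, d(AV,C)=9/2, d(AV,D)=10, d(AV,P)=13, d(AV,Y)=19/2
2. join D+Y (d=2, Q=-123/2) ⇒ DY; edges |D|=-7/16, |Y|=39/16
  updated: d(AV,DY)=35/4, d(B,DY)=7, d(C,DY)=4, d(DY,P)=9
3. join B+P (d=7, Q=-42) ⇒ BP; edges |B|=7/3, |P|=14/3
  updated: d(AV,BP)=15/2, d(BP,C)=2, d(BP,DY)=9/2
4. join AV+C (d=9/2, Q=-89/4) ⇒ ACV; edges |AV|=77/16, |C|=-5/16
  updated: d(ACV,BP)=5/2, d(ACV,DY)=33/8
5. join ACV+BP (d=5/2, Q=-89/8) ⇒ ABCPV; edges |ACV|=17/16, |BP|=23/16
  updated: d(ABCPV,DY)=49/16
6. join ABCPV+DY (d=49/16) ⇒ ABCDPVY; edges |ABCPV|=49/32, |DY|=49/32
final tree: ((((A:12/5,V:-7/5):77/16,C:-5/16):17/16,(B:7/3,P:14/3):23/16):49/32,(D:-7/16,Y:39/16):49/32)
total length: 321/16

321/16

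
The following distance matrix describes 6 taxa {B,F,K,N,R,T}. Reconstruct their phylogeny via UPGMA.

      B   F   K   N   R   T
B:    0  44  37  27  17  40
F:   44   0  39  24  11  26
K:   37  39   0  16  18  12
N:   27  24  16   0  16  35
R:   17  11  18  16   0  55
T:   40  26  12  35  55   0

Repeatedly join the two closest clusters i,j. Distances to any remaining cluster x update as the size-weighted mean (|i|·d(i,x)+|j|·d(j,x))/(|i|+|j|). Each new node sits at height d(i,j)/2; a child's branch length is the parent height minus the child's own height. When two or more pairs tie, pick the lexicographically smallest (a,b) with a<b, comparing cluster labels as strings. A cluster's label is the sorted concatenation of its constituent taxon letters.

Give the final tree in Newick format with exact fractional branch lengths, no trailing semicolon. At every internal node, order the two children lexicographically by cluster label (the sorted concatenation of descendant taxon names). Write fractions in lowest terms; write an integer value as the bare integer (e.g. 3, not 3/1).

1. join F+R (d=11) ⇒ FR; edges |F|=11/2, |R|=11/2
  updated: d(B,FR)=61/2, d(FR,K)=57/2, d(FR,N)=20, d(FR,T)=81/2
2. join K+T (d=12) ⇒ KT; edges |K|=6, |T|=6
  updated: d(B,KT)=77/2, d(FR,KT)=69/2, d(KT,N)=51/2
3. join FR+N (d=20) ⇒ FNR; edges |FR|=9/2, |N|=10
  updated: d(B,FNR)=88/3, d(FNR,KT)=63/2
4. join B+FNR (d=88/3) ⇒ BFNR; edges |B|=44/3, |FNR|=14/3
  updated: d(BFNR,KT)=133/4
5. join BFNR+KT (d=133/4) ⇒ BFKNRT; edges |BFNR|=47/24, |KT|=85/8
final tree: ((B:44/3,((F:11/2,R:11/2):9/2,N:10):14/3):47/24,(K:6,T:6):85/8)
total length: 833/12

((B:44/3,((F:11/2,R:11/2):9/2,N:10):14/3):47/24,(K:6,T:6):85/8)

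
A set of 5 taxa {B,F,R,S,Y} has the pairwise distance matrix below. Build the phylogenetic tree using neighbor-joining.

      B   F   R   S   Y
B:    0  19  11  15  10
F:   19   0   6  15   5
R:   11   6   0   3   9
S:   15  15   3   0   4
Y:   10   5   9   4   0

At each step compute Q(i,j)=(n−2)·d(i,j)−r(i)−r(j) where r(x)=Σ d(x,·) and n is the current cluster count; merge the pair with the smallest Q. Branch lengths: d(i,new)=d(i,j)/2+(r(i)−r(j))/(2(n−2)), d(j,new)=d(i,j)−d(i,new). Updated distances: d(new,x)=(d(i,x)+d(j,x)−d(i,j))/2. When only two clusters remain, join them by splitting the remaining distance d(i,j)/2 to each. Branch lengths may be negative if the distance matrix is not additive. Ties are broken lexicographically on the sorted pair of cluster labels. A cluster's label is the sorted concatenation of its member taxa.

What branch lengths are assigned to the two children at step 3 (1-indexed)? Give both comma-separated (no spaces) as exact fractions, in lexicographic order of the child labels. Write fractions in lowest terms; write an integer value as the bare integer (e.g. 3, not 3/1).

2,0

1. join F+Y (d=5, Q=-58) ⇒ FY; edges |F|=16/3, |Y|=-1/3
  updated: d(B,FY)=12, d(FY,R)=5, d(FY,S)=7
2. join B+FY (d=12, Q=-38) ⇒ BFY; edges |B|=19/2, |FY|=5/2
  updated: d(BFY,R)=2, d(BFY,S)=5
3. join BFY+R (d=2, Q=-10) ⇒ BFRY; edges |BFY|=2, |R|=0
  updated: d(BFRY,S)=3
4. join BFRY+S (d=3) ⇒ BFRSY; edges |BFRY|=3/2, |S|=3/2
final tree: (((B:19/2,(F:16/3,Y:-1/3):5/2):2,R:0):3/2,S:3/2)
total length: 22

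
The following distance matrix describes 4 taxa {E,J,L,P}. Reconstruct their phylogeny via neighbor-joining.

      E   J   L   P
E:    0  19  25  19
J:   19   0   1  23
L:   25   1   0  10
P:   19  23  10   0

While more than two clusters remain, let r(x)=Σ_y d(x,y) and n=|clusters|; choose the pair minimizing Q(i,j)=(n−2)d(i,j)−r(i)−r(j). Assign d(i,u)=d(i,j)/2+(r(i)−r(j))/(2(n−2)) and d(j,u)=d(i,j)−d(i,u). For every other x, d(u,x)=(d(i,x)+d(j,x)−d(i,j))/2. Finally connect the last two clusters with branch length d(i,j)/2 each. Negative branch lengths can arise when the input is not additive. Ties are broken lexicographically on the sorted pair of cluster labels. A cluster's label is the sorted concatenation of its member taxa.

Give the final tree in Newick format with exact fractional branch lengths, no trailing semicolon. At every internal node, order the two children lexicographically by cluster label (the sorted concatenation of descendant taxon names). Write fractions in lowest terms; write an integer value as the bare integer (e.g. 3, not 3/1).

(((E:49/4,P:27/4):37/4,J:9/4):-5/8,L:-5/8)

1. join E+P (d=19, Q=-77) ⇒ EP; edges |E|=49/4, |P|=27/4
  updated: d(EP,J)=23/2, d(EP,L)=8
2. join EP+J (d=23/2, Q=-41/2) ⇒ EJP; edges |EP|=37/4, |J|=9/4
  updated: d(EJP,L)=-5/4
3. join EJP+L (d=-5/4) ⇒ EJLP; edges |EJP|=-5/8, |L|=-5/8
final tree: (((E:49/4,P:27/4):37/4,J:9/4):-5/8,L:-5/8)
total length: 117/4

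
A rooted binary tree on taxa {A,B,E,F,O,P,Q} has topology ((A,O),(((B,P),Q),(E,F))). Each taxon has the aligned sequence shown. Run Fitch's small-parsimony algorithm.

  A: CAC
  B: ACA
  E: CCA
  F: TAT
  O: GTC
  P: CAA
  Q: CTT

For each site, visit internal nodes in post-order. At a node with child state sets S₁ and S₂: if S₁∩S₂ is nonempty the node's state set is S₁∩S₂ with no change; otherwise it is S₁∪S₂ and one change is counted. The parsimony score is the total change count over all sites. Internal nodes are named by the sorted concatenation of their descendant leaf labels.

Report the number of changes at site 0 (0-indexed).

3

AO@0: {C} ∪ {G} = {C,G} (union, +1)
BP@0: {A} ∪ {C} = {A,C} (union, +1)
BPQ@0: {A,C} ∩ {C} = {C} (intersection, +0)
EF@0: {C} ∪ {T} = {C,T} (union, +1)
BEFPQ@0: {C} ∩ {C,T} = {C} (intersection, +0)
ABEFOPQ@0: {C,G} ∩ {C} = {C} (intersection, +0)
AO@1: {A} ∪ {T} = {A,T} (union, +1)
BP@1: {C} ∪ {A} = {A,C} (union, +1)
BPQ@1: {A,C} ∪ {T} = {A,C,T} (union, +1)
EF@1: {C} ∪ {A} = {A,C} (union, +1)
BEFPQ@1: {A,C,T} ∩ {A,C} = {A,C} (intersection, +0)
ABEFOPQ@1: {A,T} ∩ {A,C} = {A} (intersection, +0)
AO@2: {C} ∩ {C} = {C} (intersection, +0)
BP@2: {A} ∩ {A} = {A} (intersection, +0)
BPQ@2: {A} ∪ {T} = {A,T} (union, +1)
EF@2: {A} ∪ {T} = {A,T} (union, +1)
BEFPQ@2: {A,T} ∩ {A,T} = {A,T} (intersection, +0)
ABEFOPQ@2: {C} ∪ {A,T} = {A,C,T} (union, +1)
per-site changes: [3, 4, 3]; total = 10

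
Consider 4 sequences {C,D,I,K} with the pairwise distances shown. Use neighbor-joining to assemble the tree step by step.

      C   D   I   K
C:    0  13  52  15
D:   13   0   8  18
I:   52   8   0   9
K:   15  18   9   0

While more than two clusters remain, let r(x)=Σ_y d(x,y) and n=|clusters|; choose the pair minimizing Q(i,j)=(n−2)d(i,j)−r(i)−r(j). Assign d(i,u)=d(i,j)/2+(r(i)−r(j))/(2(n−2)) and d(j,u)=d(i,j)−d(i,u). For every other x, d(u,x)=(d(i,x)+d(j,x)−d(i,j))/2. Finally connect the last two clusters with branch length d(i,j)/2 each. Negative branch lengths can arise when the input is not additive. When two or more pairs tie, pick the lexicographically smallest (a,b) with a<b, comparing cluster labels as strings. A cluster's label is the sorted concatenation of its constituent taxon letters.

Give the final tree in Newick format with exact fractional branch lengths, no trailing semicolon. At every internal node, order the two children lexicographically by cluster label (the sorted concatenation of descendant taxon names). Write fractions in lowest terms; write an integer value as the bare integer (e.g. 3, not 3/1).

step 1: merge (C,D) at d=13, Q=-93; branch lengths C→67/4, D→-15/4; new cluster CD
  updated: d(CD,I)=47/2, d(CD,K)=10
step 2: merge (CD,I) at d=47/2, Q=-85/2; branch lengths CD→49/4, I→45/4; new cluster CDI
  updated: d(CDI,K)=-9/4
step 3: merge (CDI,K) at d=-9/4; branch lengths CDI→-9/8, K→-9/8; new cluster CDIK
final tree: (((C:67/4,D:-15/4):49/4,I:45/4):-9/8,K:-9/8)
total length: 137/4

(((C:67/4,D:-15/4):49/4,I:45/4):-9/8,K:-9/8)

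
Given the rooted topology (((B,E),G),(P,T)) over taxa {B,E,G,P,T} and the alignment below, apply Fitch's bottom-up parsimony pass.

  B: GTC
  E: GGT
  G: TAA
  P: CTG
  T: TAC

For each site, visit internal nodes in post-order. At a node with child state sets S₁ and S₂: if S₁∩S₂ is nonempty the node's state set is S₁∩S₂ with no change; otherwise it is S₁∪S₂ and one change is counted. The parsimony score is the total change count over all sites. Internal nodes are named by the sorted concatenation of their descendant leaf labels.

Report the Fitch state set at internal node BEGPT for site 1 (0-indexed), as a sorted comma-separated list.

BE@0: {G} ∩ {G} = {G} (intersection, +0)
BEG@0: {G} ∪ {T} = {G,T} (union, +1)
PT@0: {C} ∪ {T} = {C,T} (union, +1)
BEGPT@0: {G,T} ∩ {C,T} = {T} (intersection, +0)
BE@1: {T} ∪ {G} = {G,T} (union, +1)
BEG@1: {G,T} ∪ {A} = {A,G,T} (union, +1)
PT@1: {T} ∪ {A} = {A,T} (union, +1)
BEGPT@1: {A,G,T} ∩ {A,T} = {A,T} (intersection, +0)
BE@2: {C} ∪ {T} = {C,T} (union, +1)
BEG@2: {C,T} ∪ {A} = {A,C,T} (union, +1)
PT@2: {G} ∪ {C} = {C,G} (union, +1)
BEGPT@2: {A,C,T} ∩ {C,G} = {C} (intersection, +0)
per-site changes: [2, 3, 3]; total = 8

A,T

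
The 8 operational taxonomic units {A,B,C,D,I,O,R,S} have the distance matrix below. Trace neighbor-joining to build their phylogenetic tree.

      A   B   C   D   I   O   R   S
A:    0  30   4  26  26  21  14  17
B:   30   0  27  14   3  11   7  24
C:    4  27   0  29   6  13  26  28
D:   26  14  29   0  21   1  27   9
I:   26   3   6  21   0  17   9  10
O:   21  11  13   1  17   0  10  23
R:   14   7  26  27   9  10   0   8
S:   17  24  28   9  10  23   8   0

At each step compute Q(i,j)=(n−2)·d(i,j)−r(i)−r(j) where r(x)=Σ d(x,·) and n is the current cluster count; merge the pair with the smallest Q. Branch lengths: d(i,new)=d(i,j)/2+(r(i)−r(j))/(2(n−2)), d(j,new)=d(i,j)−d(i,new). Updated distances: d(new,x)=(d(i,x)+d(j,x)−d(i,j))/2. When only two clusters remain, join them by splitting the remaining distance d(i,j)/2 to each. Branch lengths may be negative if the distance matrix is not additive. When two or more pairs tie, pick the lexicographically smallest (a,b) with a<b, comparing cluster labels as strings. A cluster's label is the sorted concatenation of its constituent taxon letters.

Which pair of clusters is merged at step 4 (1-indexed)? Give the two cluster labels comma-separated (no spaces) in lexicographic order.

iteration 1: select A,C (d=4, Q=-247); attach at lengths (29/12, 19/12); label the merged cluster AC
  updated: d(AC,B)=53/2, d(AC,D)=51/2, d(AC,I)=14, d(AC,O)=15, d(AC,R)=18, d(AC,S)=41/2
iteration 2: select D,O (d=1, Q=-339/2); attach at lengths (51/20, -31/20); label the merged cluster DO
  updated: d(AC,DO)=79/4, d(B,DO)=12, d(DO,I)=37/2, d(DO,R)=18, d(DO,S)=31/2
iteration 3: select B,I (d=3, Q=-115); attach at lengths (15/4, -3/4); label the merged cluster BI
  updated: d(AC,BI)=75/4, d(BI,DO)=55/4, d(BI,R)=13/2, d(BI,S)=31/2
iteration 4: select R,S (d=8, Q=-86); attach at lengths (5/2, 11/2); label the merged cluster RS
  updated: d(AC,RS)=61/4, d(BI,RS)=7, d(DO,RS)=51/4
iteration 5: select AC,DO (d=79/4, Q=-121/2); attach at lengths (47/4, 8); label the merged cluster ACDO
  updated: d(ACDO,BI)=51/8, d(ACDO,RS)=33/8
iteration 6: select ACDO,BI (d=51/8, Q=-35/2); attach at lengths (7/4, 37/8); label the merged cluster ABCDIO
  updated: d(ABCDIO,RS)=19/8
iteration 7: select ABCDIO,RS (d=19/8); attach at lengths (19/16, 19/16); label the merged cluster ABCDIORS
final tree: ((((A:29/12,C:19/12):47/4,(D:51/20,O:-31/20):8):7/4,(B:15/4,I:-3/4):37/8):19/16,(R:5/2,S:11/2):19/16)
total length: 89/2

R,S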